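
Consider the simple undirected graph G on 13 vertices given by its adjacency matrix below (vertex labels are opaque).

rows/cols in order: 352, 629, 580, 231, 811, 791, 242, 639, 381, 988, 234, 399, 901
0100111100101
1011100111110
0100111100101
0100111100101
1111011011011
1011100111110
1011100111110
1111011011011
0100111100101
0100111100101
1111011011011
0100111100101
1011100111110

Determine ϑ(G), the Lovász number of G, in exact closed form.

deg(988) = 7; N(988) = {629, 811, 791, 242, 639, 234, 901}.
deg(231) = 7; N(231) = {629, 811, 791, 242, 639, 234, 901}.
deg(629) = 9; N(629) = {352, 580, 231, 811, 639, 381, 988, 234, 399}.
N(791) = {352, 580, 231, 811, 639, 381, 988, 234, 399}, |N(791)| = 9.
G = K_{6,4,3}: α = 6 = χ(Ḡ), so ϑ = 6.
≈ 6.00000000 (to 8 d.p.).
6 ≤ 6 ≤ 6: collapsed.

6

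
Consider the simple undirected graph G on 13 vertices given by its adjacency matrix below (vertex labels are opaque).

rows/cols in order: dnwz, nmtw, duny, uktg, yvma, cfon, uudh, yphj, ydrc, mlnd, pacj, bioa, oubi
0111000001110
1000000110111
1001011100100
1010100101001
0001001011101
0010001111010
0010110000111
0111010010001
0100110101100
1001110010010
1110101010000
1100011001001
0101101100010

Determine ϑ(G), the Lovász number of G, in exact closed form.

sqrt(13)

N(pacj) = {dnwz, nmtw, duny, yvma, uudh, ydrc}, |N(pacj)| = 6.
deg(uudh) = 6; N(uudh) = {duny, yvma, cfon, pacj, bioa, oubi}.
Vertex yvma has 6 neighbors: uktg, uudh, ydrc, mlnd, pacj, oubi.
N(uktg) = {dnwz, duny, yvma, yphj, mlnd, oubi}, |N(uktg)| = 6.
Every vertex has degree 6 (N=13); strongly regular (13,6,2,3).
The 3 distinct eigenvalues: [6.0, 1.3028, -2.3028].
λ_max=6, λ_min=-sqrt(13)/2 - 1/2; ϑ = −13·λ_min/(λ_max−λ_min) = sqrt(13).
ϑ(G) ≈ 3.605551.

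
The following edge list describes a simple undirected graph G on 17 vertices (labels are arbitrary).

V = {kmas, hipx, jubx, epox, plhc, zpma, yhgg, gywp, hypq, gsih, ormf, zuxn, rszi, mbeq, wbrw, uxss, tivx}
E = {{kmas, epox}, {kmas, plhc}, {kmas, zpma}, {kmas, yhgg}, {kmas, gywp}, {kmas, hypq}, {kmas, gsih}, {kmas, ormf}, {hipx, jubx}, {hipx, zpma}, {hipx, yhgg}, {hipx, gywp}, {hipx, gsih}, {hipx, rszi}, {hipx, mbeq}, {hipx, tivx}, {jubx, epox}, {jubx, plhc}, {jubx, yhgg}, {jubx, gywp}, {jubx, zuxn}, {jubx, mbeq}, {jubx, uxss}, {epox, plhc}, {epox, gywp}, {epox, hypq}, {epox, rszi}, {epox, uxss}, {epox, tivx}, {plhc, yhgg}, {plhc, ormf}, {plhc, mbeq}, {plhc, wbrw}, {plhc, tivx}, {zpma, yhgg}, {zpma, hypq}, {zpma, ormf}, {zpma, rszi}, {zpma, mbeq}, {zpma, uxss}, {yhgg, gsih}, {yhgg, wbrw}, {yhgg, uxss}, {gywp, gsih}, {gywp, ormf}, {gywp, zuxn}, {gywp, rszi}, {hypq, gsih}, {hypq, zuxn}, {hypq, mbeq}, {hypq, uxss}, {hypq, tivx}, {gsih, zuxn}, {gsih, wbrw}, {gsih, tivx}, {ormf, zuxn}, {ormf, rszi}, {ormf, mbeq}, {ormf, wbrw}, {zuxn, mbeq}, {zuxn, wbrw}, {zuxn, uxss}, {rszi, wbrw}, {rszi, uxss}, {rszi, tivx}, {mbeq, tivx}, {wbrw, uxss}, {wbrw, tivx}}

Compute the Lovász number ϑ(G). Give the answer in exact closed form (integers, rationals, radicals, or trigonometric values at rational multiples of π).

deg(hipx) = 8; N(hipx) = {jubx, zpma, yhgg, gywp, gsih, rszi, mbeq, tivx}.
Vertex zpma has 8 neighbors: kmas, hipx, yhgg, hypq, ormf, rszi, mbeq, uxss.
Vertex epox has 8 neighbors: kmas, jubx, plhc, gywp, hypq, rszi, uxss, tivx.
deg(wbrw) = 8; N(wbrw) = {plhc, yhgg, gsih, ormf, zuxn, rszi, uxss, tivx}.
17-vertex 8-regular graph: Paley(17): SR with (k,λ,μ)=(8,3,4).
spec(A) ≈ [8.0, 1.561553, -2.561553] (distinct, 6 d.p.).
λ_max=8, λ_min=-sqrt(17)/2 - 1/2; ϑ = −17·λ_min/(λ_max−λ_min) = sqrt(17).
ϑ(G) ≈ 4.12311.

sqrt(17)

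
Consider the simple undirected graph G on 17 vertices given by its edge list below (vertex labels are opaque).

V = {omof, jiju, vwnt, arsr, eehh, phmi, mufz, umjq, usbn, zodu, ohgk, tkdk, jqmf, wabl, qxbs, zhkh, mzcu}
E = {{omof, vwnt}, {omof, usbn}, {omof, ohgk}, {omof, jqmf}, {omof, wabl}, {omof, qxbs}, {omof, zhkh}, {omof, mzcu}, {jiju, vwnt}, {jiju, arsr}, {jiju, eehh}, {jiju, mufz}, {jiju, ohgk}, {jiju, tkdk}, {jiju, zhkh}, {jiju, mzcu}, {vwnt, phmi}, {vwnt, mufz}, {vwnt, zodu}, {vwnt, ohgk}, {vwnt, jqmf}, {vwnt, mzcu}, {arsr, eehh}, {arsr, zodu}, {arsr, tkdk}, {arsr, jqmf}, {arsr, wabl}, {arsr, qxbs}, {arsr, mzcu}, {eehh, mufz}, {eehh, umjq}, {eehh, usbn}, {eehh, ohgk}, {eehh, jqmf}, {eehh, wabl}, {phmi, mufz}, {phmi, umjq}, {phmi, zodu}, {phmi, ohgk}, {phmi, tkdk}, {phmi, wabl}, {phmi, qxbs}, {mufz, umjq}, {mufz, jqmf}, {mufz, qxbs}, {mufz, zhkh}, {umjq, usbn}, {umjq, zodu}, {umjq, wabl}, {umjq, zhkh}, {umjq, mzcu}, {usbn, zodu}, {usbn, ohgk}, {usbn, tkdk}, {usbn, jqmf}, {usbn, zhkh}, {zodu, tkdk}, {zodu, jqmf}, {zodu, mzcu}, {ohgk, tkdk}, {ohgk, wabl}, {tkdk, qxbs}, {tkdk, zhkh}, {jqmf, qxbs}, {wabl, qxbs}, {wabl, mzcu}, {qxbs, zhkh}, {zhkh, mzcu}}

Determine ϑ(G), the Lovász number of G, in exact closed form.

N(mufz) = {jiju, vwnt, eehh, phmi, umjq, jqmf, qxbs, zhkh}, |N(mufz)| = 8.
N(jqmf) = {omof, vwnt, arsr, eehh, mufz, usbn, zodu, qxbs}, |N(jqmf)| = 8.
deg(jiju) = 8; N(jiju) = {vwnt, arsr, eehh, mufz, ohgk, tkdk, zhkh, mzcu}.
Vertex vwnt has 8 neighbors: omof, jiju, phmi, mufz, zodu, ohgk, jqmf, mzcu.
8-regular, N=17; strongly regular (17,8,3,4).
The 3 distinct eigenvalues: [8.0, 1.5616, -2.5616].
ϑ = −N·λ_min/(λ_max−λ_min) = −17·(-sqrt(17)/2 - 1/2)/(8−(-sqrt(17)/2 - 1/2)) = sqrt(17).
ϑ(G) ≈ 4.1231056.

sqrt(17)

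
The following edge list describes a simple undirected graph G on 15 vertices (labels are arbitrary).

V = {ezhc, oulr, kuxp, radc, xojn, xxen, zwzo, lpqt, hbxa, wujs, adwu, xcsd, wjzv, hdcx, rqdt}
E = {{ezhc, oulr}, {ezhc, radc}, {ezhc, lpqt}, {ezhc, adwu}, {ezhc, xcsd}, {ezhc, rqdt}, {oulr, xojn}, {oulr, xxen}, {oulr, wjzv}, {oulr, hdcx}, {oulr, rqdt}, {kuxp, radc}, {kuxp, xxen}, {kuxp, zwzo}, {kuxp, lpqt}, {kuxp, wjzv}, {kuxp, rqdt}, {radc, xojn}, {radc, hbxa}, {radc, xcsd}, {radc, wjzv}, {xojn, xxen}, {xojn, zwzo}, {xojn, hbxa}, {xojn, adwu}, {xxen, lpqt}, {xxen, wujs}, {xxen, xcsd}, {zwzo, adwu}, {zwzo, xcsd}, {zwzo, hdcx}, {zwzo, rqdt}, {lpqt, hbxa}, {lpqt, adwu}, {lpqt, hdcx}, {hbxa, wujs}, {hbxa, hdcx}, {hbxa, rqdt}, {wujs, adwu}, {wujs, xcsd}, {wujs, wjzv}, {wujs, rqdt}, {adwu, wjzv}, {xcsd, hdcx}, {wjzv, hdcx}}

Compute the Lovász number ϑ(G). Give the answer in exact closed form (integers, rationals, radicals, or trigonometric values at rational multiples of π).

N(oulr) = {ezhc, xojn, xxen, wjzv, hdcx, rqdt}, |N(oulr)| = 6.
deg(wjzv) = 6; N(wjzv) = {oulr, kuxp, radc, wujs, adwu, hdcx}.
Vertex wujs has 6 neighbors: xxen, hbxa, adwu, xcsd, wjzv, rqdt.
Vertex xojn has 6 neighbors: oulr, radc, xxen, zwzo, hbxa, adwu.
15-vertex 6-regular graph: Kneser K(6,2) on C(6,2)=15 vertices.
spec(A) ≈ [6.0, 1.0, -3.0] (distinct, 5 d.p.).
Lovász (edge-transitive): ϑ = −15·(-3)/((6)−(-3)) = 5.
ϑ(G) ≈ 5.000000.

5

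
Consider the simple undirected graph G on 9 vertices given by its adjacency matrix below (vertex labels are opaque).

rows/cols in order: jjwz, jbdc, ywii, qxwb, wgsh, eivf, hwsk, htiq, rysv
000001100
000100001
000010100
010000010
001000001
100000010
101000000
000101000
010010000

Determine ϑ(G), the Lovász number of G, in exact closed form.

deg(qxwb) = 2; N(qxwb) = {jbdc, htiq}.
Vertex eivf has 2 neighbors: jjwz, htiq.
Vertex hwsk has 2 neighbors: jjwz, ywii.
Vertex jjwz has 2 neighbors: eivf, hwsk.
Every vertex has degree 2 (N=9); a single 9-cycle (edge-transitive).
spec(A) ≈ [2.0, 1.532089, 0.347296, -1.0, -1.879385] (distinct, 6 d.p.).
With N=9: ϑ(G) = 9·(-(-1)*2*cos(pi/9))/(2−(-2*cos(pi/9))) = 9*cos(pi/9)/(cos(pi/9) + 1).
ϑ(G) ≈ 4.36008958.
α=4, χ(Ḡ)=5; ϑ=9*cos(pi/9)/(cos(pi/9) + 1) lies between (both strict).

9*cos(pi/9)/(cos(pi/9) + 1)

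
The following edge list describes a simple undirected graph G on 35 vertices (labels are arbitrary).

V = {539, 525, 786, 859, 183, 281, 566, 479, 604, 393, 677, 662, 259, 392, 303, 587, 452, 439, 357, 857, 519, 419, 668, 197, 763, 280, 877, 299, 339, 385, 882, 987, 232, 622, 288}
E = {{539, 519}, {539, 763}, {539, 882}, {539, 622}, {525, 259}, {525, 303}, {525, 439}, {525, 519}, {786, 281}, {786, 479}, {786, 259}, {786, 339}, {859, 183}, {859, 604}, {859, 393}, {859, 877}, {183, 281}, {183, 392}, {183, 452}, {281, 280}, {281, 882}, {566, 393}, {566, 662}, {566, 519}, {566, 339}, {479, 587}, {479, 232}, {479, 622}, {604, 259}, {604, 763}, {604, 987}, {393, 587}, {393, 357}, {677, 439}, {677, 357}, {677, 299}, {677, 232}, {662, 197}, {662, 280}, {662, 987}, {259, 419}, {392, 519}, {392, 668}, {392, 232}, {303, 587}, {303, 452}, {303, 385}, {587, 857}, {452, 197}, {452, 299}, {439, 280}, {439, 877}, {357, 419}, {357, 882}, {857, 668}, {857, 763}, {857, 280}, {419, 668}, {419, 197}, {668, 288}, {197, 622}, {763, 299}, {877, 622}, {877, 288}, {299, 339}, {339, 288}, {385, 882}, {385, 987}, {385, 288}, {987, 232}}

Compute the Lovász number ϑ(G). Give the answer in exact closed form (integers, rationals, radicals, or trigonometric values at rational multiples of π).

15

N(987) = {604, 662, 385, 232}, |N(987)| = 4.
N(479) = {786, 587, 232, 622}, |N(479)| = 4.
Vertex 232 has 4 neighbors: 479, 677, 392, 987.
deg(604) = 4; N(604) = {859, 259, 763, 987}.
4-regular, N=35; this is K(7,3), the Kneser graph.
spec(A) ≈ [4.0, 2.0, -1.0, -3.0] (distinct, 5 d.p.).
Lovász: ϑ = −35(-3)/(4+-1*(-3)) = 15.
ϑ(G) ≈ 15.00000.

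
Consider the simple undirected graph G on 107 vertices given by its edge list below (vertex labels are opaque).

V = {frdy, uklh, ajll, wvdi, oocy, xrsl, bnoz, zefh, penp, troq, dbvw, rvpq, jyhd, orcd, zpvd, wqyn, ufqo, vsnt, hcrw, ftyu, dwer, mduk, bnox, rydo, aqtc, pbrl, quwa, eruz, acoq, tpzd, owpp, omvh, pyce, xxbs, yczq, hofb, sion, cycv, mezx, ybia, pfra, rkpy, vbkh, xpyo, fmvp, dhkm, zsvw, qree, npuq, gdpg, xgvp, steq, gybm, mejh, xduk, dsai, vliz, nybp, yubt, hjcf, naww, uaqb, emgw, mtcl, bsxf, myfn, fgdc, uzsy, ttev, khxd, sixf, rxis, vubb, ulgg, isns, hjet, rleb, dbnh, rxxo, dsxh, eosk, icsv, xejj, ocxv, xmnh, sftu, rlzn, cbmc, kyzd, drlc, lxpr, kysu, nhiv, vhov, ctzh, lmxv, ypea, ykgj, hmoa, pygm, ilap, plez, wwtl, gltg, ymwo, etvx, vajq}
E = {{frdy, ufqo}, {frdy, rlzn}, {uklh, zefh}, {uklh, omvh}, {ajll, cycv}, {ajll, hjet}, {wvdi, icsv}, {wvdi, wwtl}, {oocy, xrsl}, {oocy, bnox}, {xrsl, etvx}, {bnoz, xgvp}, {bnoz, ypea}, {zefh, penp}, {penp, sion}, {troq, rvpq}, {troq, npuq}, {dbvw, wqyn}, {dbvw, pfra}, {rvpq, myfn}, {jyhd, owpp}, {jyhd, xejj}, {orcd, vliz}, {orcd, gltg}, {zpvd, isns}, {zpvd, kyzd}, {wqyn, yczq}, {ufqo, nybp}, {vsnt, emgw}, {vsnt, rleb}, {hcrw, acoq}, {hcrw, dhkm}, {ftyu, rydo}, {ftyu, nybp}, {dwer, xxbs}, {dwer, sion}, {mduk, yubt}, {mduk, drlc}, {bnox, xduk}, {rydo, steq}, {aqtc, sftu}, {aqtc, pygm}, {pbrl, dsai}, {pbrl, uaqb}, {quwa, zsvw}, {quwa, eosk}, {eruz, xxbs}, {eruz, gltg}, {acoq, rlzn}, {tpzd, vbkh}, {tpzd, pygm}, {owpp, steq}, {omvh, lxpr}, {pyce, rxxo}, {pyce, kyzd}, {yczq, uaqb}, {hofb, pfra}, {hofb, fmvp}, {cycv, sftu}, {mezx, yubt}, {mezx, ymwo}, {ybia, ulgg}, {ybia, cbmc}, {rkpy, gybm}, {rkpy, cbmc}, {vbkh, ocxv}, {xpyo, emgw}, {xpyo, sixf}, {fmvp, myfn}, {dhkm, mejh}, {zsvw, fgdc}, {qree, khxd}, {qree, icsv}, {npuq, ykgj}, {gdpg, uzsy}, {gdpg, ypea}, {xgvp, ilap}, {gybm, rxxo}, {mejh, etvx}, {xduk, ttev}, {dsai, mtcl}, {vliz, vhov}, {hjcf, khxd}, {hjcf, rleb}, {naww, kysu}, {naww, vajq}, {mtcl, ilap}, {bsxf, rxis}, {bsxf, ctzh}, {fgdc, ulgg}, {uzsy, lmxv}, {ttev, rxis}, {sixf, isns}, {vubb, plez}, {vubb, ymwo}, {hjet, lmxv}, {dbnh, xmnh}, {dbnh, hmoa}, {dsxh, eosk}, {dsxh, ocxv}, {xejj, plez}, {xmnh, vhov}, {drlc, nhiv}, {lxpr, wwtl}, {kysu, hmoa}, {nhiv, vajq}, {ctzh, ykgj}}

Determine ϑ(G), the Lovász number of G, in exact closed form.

Vertex tpzd has 2 neighbors: vbkh, pygm.
deg(dwer) = 2; N(dwer) = {xxbs, sion}.
deg(oocy) = 2; N(oocy) = {xrsl, bnox}.
N(owpp) = {jyhd, steq}, |N(owpp)| = 2.
G on 107 vertices is 2-regular; the odd cycle C_{107}.
Distinct eigenvalues (to 5 d.p.): [2.0, 1.99655, 1.98622, 1.96905, 1.94508, 1.91441, 1.87714, 1.8334, 1.78334, 1.72714, 1.66498, 1.59707, 1.52367, 1.44501, 1.36137, 1.27304, 1.18032, 1.08353, 0.983, 0.87909, 0.77214, 0.66254, 0.55065, 0.43686, 0.32157, 0.20516, 0.08805, -0.02936, -0.14667, -0.26348, -0.37938, -0.49397, -0.60685, -0.71765, -0.82597, -0.93145, -1.03371, -1.13241, -1.22721, -1.31777, -1.40379, -1.48498, -1.56104, -1.63173, -1.69679, -1.756, -1.80915, -1.85607, -1.8966, -1.93058, -1.95791, -1.97849, -1.99225, -1.99914].
ϑ = −N·λ_min/(λ_max−λ_min) = −107·(-2*cos(pi/107))/(2−(-2*cos(pi/107))) = 107*cos(pi/107)/(cos(pi/107) + 1).
ϑ(G) ≈ 53.488468.
53 ≤ 107*cos(pi/107)/(cos(pi/107) + 1) ≤ 54: both strict.

107*cos(pi/107)/(cos(pi/107) + 1)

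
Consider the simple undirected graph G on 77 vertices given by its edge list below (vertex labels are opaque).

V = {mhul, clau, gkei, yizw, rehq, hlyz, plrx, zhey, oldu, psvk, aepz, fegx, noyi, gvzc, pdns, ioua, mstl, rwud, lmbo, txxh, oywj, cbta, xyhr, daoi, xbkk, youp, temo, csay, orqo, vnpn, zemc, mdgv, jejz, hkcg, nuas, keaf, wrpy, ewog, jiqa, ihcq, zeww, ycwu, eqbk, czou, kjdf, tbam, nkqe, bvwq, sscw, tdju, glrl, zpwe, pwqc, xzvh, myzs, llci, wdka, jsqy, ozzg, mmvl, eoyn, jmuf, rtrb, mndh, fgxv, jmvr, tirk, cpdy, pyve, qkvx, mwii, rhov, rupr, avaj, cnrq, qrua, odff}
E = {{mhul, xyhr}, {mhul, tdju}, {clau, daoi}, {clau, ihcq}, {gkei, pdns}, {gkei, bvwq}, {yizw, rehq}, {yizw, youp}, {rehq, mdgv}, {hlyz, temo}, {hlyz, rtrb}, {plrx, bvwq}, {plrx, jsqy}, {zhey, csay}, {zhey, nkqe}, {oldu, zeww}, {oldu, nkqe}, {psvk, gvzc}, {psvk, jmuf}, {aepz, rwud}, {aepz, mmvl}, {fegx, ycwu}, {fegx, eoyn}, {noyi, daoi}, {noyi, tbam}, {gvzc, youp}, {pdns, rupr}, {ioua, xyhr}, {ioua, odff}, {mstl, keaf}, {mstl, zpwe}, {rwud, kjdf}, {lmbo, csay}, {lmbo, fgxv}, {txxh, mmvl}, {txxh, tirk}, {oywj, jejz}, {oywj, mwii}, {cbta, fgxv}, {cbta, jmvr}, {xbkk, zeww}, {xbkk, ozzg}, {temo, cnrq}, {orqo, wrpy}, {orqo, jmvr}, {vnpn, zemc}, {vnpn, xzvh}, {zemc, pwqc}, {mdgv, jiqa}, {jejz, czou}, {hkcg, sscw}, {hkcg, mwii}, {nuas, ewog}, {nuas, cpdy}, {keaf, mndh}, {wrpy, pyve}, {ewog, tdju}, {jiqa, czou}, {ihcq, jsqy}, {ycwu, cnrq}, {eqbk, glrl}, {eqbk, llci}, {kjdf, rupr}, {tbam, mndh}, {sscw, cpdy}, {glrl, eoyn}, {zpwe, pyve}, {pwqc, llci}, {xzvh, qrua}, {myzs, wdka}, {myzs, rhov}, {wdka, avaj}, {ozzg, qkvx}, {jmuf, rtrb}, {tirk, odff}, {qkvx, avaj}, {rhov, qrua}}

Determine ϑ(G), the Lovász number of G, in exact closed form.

N(glrl) = {eqbk, eoyn}, |N(glrl)| = 2.
N(zpwe) = {mstl, pyve}, |N(zpwe)| = 2.
N(jejz) = {oywj, czou}, |N(jejz)| = 2.
Vertex psvk has 2 neighbors: gvzc, jmuf.
Every vertex has degree 2 (N=77); the odd cycle C_{77}.
The 39 distinct eigenvalues: [2.0, 1.99335, 1.97342, 1.94037, 1.89441, 1.83583, 1.76504, 1.68251, 1.58877, 1.48447, 1.37028, 1.24698, 1.11538, 0.97635, 0.83083, 0.67978, 0.5242, 0.36514, 0.20365, 0.0408, -0.12232, -0.28463, -0.44504, -0.60249, -0.75593, -0.90434, -1.04674, -1.18216, -1.30972, -1.42856, -1.5379, -1.637, -1.72521, -1.80194, -1.86667, -1.91899, -1.95853, -1.98504, -1.99834].
λ_max=2, λ_min=-2*cos(pi/77); ϑ = −77·λ_min/(λ_max−λ_min) = 77*cos(pi/77)/(cos(pi/77) + 1).
≈ 38.483973 (to 6 d.p.).
Sandwich: α(G)=38 ≤ ϑ(G)=77*cos(pi/77)/(cos(pi/77) + 1) ≤ χ(Ḡ)=39 (both strict).

77*cos(pi/77)/(cos(pi/77) + 1)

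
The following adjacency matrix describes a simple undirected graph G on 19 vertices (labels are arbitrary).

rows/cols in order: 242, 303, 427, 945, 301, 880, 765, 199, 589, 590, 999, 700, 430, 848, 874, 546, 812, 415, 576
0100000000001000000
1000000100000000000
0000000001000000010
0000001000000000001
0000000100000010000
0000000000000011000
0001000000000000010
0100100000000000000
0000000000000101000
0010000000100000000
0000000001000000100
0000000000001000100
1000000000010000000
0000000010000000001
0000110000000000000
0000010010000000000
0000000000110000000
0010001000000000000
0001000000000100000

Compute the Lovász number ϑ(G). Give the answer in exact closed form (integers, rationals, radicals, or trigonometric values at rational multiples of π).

Vertex 999 has 2 neighbors: 590, 812.
N(589) = {848, 546}, |N(589)| = 2.
Vertex 874 has 2 neighbors: 301, 880.
N(812) = {999, 700}, |N(812)| = 2.
Every vertex has degree 2 (N=19); this is C_{19}, the 19-cycle.
spec(A) ≈ [2.0, 1.8916, 1.5783, 1.0939, 0.491, -0.1652, -0.8034, -1.3546, -1.7589, -1.9727] (distinct, 4 d.p.).
With N=19: ϑ(G) = 19·(-(-1)*2*cos(pi/19))/(2−(-2*cos(pi/19))) = 19*cos(pi/19)/(cos(pi/19) + 1).
= 9.4348… (decimal).
Lovász sandwich 9 ≤ 19*cos(pi/19)/(cos(pi/19) + 1) ≤ 10: both strict.

19*cos(pi/19)/(cos(pi/19) + 1)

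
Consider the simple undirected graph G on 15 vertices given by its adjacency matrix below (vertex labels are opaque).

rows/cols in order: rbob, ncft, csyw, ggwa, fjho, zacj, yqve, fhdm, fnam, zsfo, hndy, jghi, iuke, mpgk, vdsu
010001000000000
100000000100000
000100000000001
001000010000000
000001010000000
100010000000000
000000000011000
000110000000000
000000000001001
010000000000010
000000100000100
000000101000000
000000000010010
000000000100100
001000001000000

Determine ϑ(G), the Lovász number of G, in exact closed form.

15*cos(pi/15)/(cos(pi/15) + 1)

Vertex fjho has 2 neighbors: zacj, fhdm.
N(mpgk) = {zsfo, iuke}, |N(mpgk)| = 2.
deg(rbob) = 2; N(rbob) = {ncft, zacj}.
deg(zacj) = 2; N(zacj) = {rbob, fjho}.
deg(v) = 2 for all v (|V|=15); this is C_{15}, the 15-cycle.
A has 8 distinct eigenvalues ≈ [2.0, 1.827, 1.338, 0.618, -0.209, -1.0, -1.618, -1.956].
λ_max=2, λ_min=-2*cos(pi/15); ϑ = −15·λ_min/(λ_max−λ_min) = 15*cos(pi/15)/(cos(pi/15) + 1).
Numerically 7.4171.
7 ≤ 15*cos(pi/15)/(cos(pi/15) + 1) ≤ 8: both strict.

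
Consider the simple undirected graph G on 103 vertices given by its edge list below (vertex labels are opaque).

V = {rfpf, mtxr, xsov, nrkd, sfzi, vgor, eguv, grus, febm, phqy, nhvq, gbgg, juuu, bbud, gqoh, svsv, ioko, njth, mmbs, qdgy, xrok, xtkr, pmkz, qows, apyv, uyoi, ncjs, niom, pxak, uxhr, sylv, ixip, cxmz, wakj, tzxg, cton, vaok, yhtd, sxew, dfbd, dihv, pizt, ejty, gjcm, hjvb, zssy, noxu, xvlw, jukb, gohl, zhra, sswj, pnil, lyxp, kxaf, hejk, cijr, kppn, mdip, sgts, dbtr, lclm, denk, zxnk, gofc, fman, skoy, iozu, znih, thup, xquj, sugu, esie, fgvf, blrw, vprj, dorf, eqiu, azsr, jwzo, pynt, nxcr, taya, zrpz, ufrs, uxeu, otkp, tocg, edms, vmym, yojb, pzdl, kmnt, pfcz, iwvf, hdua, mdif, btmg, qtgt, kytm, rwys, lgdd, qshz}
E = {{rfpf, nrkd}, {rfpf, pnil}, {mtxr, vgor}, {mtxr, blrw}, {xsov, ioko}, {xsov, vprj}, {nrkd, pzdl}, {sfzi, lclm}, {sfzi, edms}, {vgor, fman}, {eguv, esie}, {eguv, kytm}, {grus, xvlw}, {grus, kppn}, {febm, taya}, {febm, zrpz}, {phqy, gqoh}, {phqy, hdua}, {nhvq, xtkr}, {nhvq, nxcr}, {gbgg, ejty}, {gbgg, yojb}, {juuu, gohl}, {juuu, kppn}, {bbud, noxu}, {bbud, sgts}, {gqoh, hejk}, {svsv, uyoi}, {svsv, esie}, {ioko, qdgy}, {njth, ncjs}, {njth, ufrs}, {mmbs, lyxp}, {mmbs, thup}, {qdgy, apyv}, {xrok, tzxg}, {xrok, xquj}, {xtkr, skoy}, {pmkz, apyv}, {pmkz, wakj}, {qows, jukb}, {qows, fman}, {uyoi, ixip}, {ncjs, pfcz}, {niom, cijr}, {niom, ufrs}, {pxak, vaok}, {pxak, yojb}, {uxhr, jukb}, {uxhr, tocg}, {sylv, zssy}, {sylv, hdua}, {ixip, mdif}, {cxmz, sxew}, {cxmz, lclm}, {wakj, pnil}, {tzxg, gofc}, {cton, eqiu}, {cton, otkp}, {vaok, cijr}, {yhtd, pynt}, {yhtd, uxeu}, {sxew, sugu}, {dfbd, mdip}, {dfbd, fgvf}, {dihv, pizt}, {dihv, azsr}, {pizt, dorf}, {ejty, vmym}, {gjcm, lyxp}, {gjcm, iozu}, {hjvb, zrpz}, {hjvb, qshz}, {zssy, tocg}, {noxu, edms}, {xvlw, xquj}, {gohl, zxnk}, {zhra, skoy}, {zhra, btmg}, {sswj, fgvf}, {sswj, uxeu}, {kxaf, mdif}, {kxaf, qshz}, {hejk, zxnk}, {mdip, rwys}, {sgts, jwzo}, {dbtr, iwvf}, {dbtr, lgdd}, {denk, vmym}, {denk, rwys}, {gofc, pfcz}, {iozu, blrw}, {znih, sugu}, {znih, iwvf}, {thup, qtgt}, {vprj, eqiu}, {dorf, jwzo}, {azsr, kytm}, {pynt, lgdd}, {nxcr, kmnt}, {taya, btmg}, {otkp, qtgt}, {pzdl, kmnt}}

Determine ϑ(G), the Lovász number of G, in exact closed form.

deg(njth) = 2; N(njth) = {ncjs, ufrs}.
N(xvlw) = {grus, xquj}, |N(xvlw)| = 2.
Vertex tocg has 2 neighbors: uxhr, zssy.
deg(hejk) = 2; N(hejk) = {gqoh, zxnk}.
Regular of degree 2 on 103 vertices: this is C_{103}, the 103-cycle.
A has 52 distinct eigenvalues ≈ [2.0, 1.996, 1.985, 1.967, 1.941, 1.908, 1.868, 1.82, 1.767, 1.706, 1.639, 1.566, 1.488, 1.403, 1.314, 1.22, 1.121, 1.018, 0.911, 0.8, 0.687, 0.571, 0.454, 0.334, 0.213, 0.091, -0.03, -0.152, -0.274, -0.394, -0.513, -0.63, -0.744, -0.856, -0.965, -1.07, -1.171, -1.267, -1.359, -1.446, -1.528, -1.604, -1.673, -1.737, -1.794, -1.845, -1.888, -1.925, -1.955, -1.977, -1.992, -1.999].
ϑ = −N·λ_min/(λ_max−λ_min) = −103·(-2*cos(pi/103))/(2−(-2*cos(pi/103))) = 103*cos(pi/103)/(cos(pi/103) + 1).
ϑ(G) ≈ 51.488020.
Check 51 ≤ 103*cos(pi/103)/(cos(pi/103) + 1) ≤ 52: both strict.

103*cos(pi/103)/(cos(pi/103) + 1)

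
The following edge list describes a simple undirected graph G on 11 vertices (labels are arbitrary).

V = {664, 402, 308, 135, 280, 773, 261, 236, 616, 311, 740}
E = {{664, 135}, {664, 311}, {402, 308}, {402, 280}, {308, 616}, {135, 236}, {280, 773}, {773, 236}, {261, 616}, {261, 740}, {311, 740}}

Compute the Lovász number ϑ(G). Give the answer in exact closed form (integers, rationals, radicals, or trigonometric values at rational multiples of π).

N(236) = {135, 773}, |N(236)| = 2.
Vertex 740 has 2 neighbors: 261, 311.
Vertex 280 has 2 neighbors: 402, 773.
Vertex 308 has 2 neighbors: 402, 616.
G on 11 vertices is 2-regular; this is C_{11}, the 11-cycle.
spec(A) ≈ [2.0, 1.683, 0.831, -0.285, -1.31, -1.919] (distinct, 3 d.p.).
Lovász: ϑ = −11(-2*cos(pi/11))/(2+-(-1)*2*cos(pi/11)) = 11*cos(pi/11)/(cos(pi/11) + 1).
≈ 5.38630291 (to 8 d.p.).
Sandwich: α(G)=5 ≤ ϑ(G)=11*cos(pi/11)/(cos(pi/11) + 1) ≤ χ(Ḡ)=6 (both strict).

11*cos(pi/11)/(cos(pi/11) + 1)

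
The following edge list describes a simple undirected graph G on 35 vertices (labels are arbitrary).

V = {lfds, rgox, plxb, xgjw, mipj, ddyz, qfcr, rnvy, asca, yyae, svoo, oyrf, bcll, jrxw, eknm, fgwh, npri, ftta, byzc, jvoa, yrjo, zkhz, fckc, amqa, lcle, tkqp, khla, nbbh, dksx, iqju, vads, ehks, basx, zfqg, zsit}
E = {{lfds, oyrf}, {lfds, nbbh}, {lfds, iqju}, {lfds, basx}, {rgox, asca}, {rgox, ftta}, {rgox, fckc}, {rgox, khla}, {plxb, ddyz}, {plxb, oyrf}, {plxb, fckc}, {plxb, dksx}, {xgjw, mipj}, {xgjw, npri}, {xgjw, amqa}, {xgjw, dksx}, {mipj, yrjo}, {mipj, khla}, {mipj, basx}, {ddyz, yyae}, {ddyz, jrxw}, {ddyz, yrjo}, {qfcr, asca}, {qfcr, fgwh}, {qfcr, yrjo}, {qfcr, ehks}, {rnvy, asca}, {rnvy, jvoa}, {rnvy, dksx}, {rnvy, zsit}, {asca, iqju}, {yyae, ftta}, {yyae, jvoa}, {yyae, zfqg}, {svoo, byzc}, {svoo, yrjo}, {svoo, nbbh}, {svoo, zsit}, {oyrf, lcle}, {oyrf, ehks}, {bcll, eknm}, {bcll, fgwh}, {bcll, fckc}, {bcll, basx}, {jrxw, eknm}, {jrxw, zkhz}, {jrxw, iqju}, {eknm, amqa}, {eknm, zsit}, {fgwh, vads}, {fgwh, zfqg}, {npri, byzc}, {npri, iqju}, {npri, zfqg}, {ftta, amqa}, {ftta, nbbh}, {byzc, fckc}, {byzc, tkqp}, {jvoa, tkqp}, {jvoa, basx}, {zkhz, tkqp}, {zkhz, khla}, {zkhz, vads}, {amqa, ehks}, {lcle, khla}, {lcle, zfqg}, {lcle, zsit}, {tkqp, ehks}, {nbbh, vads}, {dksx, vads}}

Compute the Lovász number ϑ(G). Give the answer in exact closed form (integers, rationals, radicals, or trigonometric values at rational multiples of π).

15

Vertex bcll has 4 neighbors: eknm, fgwh, fckc, basx.
Vertex jrxw has 4 neighbors: ddyz, eknm, zkhz, iqju.
N(ddyz) = {plxb, yyae, jrxw, yrjo}, |N(ddyz)| = 4.
Vertex jvoa has 4 neighbors: rnvy, yyae, tkqp, basx.
Every vertex has degree 4 (N=35); Kneser-type, 3-subsets of [7].
spec(A) ≈ [4.0, 2.0, -1.0, -3.0] (distinct, 3 d.p.).
ϑ = −N·λ_min/(λ_max−λ_min) = −35·(-3)/(4−(-3)) = 15.
ϑ(G) ≈ 15.0000000.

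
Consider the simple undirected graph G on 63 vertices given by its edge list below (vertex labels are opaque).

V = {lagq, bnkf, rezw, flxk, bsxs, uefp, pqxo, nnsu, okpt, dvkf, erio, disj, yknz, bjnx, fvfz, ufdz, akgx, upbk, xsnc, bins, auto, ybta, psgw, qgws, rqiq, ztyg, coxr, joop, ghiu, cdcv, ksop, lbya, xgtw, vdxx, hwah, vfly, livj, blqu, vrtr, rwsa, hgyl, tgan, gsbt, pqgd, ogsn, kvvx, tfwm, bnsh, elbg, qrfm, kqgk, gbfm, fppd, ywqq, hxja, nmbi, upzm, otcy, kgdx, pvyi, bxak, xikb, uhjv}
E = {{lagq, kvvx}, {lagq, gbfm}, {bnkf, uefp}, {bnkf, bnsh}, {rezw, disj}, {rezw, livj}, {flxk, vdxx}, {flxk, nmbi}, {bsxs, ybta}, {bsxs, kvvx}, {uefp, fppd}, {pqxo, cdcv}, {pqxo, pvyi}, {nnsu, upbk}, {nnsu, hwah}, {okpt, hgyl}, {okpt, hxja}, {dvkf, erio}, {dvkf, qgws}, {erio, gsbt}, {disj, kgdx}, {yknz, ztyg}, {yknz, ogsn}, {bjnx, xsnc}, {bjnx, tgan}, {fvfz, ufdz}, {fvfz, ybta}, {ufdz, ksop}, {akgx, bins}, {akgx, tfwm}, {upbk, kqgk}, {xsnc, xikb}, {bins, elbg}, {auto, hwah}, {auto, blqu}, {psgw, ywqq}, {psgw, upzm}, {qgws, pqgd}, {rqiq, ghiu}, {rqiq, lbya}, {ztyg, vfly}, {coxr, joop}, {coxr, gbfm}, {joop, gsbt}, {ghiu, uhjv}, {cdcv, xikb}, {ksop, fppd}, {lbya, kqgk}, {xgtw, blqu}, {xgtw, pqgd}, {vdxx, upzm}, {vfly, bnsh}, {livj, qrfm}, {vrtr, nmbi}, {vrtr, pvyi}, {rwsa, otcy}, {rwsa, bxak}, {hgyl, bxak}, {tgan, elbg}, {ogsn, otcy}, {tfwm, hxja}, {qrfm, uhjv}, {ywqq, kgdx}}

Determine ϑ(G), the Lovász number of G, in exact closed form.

63*cos(pi/63)/(cos(pi/63) + 1)

deg(kgdx) = 2; N(kgdx) = {disj, ywqq}.
Vertex qrfm has 2 neighbors: livj, uhjv.
Vertex bnkf has 2 neighbors: uefp, bnsh.
Vertex auto has 2 neighbors: hwah, blqu.
G on 63 vertices is 2-regular; connected 2-regular on 63 ⇒ C_{63}.
The 32 distinct eigenvalues: [2.0, 1.990062, 1.960345, 1.911146, 1.842952, 1.756443, 1.652478, 1.532089, 1.396474, 1.24698, 1.085093, 0.912421, 0.730682, 0.541681, 0.347296, 0.14946, -0.049861, -0.248687, -0.445042, -0.636973, -0.822574, -1.0, -1.167487, -1.323372, -1.466104, -1.594265, -1.706582, -1.801938, -1.879385, -1.938155, -1.977662, -1.997514].
Lovász (edge-transitive): ϑ = −63·(-2*cos(pi/63))/((2)−(-2*cos(pi/63))) = 63*cos(pi/63)/(cos(pi/63) + 1).
Numerically 31.480409.
Sandwich: α(G)=31 ≤ ϑ(G)=63*cos(pi/63)/(cos(pi/63) + 1) ≤ χ(Ḡ)=32 (both strict).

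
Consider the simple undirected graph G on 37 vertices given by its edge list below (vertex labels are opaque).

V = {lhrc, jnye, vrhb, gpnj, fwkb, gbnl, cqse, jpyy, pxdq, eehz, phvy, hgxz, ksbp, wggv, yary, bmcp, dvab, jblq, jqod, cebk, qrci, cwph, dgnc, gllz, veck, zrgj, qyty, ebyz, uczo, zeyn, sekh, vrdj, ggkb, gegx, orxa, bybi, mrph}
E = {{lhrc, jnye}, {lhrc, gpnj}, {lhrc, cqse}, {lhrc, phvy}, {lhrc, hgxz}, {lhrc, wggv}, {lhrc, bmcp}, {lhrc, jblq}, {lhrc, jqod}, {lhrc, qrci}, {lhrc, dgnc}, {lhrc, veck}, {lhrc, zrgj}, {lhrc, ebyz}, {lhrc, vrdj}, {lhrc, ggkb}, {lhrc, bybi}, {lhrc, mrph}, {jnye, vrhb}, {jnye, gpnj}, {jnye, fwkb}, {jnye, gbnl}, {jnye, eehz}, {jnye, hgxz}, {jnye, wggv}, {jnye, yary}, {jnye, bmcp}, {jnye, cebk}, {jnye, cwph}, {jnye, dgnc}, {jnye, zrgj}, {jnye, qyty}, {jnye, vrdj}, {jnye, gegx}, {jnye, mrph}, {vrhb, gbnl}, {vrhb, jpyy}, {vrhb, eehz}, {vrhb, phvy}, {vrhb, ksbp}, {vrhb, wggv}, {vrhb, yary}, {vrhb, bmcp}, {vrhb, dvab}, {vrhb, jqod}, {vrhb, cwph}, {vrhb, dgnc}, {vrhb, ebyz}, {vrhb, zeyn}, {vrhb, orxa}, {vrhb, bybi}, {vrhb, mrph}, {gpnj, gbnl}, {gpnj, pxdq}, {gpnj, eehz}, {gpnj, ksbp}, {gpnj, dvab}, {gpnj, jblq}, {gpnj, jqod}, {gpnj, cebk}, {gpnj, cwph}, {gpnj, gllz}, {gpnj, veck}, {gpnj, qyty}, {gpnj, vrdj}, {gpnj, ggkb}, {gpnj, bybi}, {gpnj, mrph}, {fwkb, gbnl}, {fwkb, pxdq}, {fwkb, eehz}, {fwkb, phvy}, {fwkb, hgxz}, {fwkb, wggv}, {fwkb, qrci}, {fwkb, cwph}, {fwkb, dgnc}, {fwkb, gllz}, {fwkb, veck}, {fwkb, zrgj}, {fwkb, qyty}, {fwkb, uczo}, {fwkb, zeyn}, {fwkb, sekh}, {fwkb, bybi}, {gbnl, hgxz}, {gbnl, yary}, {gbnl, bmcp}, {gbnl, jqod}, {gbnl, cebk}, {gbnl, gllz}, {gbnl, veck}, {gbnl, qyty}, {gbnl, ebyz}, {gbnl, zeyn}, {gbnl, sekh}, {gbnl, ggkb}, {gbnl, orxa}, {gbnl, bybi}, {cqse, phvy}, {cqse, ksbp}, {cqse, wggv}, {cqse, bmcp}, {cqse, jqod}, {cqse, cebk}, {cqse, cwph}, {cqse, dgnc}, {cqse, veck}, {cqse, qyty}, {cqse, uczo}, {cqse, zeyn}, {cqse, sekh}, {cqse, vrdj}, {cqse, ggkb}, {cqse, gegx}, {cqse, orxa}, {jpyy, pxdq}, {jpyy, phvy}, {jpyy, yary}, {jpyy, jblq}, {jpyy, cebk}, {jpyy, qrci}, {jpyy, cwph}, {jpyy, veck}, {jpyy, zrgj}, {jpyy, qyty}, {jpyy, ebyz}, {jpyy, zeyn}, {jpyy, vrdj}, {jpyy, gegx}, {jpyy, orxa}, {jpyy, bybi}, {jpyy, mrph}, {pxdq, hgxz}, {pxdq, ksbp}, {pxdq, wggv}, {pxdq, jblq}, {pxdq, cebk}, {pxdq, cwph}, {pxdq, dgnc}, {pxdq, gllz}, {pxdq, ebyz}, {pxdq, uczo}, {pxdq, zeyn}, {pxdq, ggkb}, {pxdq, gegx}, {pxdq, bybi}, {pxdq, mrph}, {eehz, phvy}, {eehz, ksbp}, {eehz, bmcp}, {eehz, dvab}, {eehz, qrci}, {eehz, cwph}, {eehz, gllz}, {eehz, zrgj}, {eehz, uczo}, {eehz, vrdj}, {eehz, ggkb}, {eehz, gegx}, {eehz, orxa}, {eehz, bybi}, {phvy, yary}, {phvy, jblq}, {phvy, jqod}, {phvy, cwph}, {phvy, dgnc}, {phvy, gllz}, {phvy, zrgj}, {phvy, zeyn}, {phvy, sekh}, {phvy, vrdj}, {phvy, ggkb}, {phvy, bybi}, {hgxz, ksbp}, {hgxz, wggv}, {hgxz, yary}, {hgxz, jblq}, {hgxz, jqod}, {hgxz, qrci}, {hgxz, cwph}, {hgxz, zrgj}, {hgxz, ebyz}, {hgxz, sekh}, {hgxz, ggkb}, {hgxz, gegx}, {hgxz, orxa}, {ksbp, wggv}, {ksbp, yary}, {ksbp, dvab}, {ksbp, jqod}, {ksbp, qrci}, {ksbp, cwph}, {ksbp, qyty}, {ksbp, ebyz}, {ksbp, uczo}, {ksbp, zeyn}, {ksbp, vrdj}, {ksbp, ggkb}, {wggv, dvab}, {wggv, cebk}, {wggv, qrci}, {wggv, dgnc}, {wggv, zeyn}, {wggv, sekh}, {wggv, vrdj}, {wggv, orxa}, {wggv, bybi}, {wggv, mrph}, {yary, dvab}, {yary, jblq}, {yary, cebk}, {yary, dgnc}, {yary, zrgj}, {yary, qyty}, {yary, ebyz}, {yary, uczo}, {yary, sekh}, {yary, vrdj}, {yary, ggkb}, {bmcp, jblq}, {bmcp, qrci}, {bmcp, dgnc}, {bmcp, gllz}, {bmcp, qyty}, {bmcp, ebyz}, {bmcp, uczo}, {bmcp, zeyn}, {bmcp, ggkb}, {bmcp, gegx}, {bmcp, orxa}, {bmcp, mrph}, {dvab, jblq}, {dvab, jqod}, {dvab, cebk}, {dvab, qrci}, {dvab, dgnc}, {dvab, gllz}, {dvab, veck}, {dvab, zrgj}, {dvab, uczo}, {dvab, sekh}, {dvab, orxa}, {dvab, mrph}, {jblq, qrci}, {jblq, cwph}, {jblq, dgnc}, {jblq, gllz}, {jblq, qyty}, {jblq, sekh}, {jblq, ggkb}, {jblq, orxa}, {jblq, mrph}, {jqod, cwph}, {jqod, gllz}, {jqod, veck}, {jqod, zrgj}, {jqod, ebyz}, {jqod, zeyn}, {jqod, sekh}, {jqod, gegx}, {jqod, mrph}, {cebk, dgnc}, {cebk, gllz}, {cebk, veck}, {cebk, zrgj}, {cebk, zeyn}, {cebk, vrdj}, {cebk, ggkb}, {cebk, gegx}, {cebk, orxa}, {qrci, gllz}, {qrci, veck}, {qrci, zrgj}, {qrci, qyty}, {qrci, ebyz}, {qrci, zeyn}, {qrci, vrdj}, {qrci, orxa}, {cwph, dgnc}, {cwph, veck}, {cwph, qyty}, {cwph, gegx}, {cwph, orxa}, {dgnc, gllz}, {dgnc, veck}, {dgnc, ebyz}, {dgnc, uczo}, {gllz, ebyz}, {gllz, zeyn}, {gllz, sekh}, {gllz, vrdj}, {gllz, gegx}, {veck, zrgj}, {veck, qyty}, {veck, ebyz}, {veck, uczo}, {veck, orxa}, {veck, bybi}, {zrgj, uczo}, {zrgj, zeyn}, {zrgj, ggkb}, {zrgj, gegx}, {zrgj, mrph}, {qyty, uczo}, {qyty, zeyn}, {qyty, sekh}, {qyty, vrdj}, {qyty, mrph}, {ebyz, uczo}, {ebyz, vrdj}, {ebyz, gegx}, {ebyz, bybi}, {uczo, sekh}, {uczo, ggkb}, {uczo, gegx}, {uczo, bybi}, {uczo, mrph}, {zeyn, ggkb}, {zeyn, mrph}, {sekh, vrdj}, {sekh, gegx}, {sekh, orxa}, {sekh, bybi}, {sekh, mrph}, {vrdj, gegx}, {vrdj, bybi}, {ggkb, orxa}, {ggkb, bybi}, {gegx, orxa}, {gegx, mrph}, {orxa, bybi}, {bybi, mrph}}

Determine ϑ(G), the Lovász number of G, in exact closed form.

Vertex qyty has 18 neighbors: jnye, gpnj, fwkb, gbnl, cqse, jpyy, ksbp, yary, bmcp, jblq, qrci, cwph, veck, uczo, zeyn, sekh, vrdj, mrph.
deg(dgnc) = 18; N(dgnc) = {lhrc, jnye, vrhb, fwkb, cqse, pxdq, phvy, wggv, yary, bmcp, dvab, jblq, cebk, cwph, gllz, veck, ebyz, uczo}.
N(zeyn) = {vrhb, fwkb, gbnl, cqse, jpyy, pxdq, phvy, ksbp, wggv, bmcp, jqod, cebk, qrci, gllz, zrgj, qyty, ggkb, mrph}, |N(zeyn)| = 18.
deg(dvab) = 18; N(dvab) = {vrhb, gpnj, eehz, ksbp, wggv, yary, jblq, jqod, cebk, qrci, dgnc, gllz, veck, zrgj, uczo, sekh, orxa, mrph}.
G on 37 vertices is 18-regular; SR(37,18,8,9) — a Paley graph.
A has 3 distinct eigenvalues ≈ [18.0, 2.541, -3.541].
λ_max=18, λ_min=-sqrt(37)/2 - 1/2; ϑ = −37·λ_min/(λ_max−λ_min) = sqrt(37).
= 6.082762530… (decimal).

sqrt(37)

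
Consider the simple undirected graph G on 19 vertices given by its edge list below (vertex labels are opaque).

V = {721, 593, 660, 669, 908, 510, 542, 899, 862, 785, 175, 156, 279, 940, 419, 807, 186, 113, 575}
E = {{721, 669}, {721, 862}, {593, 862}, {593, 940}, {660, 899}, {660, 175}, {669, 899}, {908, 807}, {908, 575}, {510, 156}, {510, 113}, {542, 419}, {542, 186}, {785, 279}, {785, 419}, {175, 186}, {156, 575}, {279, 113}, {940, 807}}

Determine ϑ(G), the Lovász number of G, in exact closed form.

19*cos(pi/19)/(cos(pi/19) + 1)

N(721) = {669, 862}, |N(721)| = 2.
N(279) = {785, 113}, |N(279)| = 2.
N(593) = {862, 940}, |N(593)| = 2.
N(542) = {419, 186}, |N(542)| = 2.
deg(v) = 2 for all v (|V|=19); connected 2-regular on 19 ⇒ C_{19}.
Distinct eigenvalues (to 4 d.p.): [2.0, 1.8916, 1.5783, 1.0939, 0.491, -0.1652, -0.8034, -1.3546, -1.7589, -1.9727].
ϑ = −N·λ_min/(λ_max−λ_min) = −19·(-2*cos(pi/19))/(2−(-2*cos(pi/19))) = 19*cos(pi/19)/(cos(pi/19) + 1).
ϑ(G) ≈ 9.43477.
Check 9 ≤ 19*cos(pi/19)/(cos(pi/19) + 1) ≤ 10: both strict.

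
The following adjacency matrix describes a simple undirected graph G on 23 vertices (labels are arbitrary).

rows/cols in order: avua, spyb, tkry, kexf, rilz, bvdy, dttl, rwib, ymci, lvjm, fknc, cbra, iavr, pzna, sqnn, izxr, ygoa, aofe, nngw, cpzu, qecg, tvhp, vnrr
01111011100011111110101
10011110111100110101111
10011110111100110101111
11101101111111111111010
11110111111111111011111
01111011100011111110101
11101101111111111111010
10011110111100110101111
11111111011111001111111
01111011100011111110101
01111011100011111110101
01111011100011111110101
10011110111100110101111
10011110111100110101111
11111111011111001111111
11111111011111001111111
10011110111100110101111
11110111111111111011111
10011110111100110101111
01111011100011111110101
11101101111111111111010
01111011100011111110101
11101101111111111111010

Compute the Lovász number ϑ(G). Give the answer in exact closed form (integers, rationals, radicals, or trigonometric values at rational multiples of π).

7

deg(aofe) = 21; N(aofe) = {avua, spyb, tkry, kexf, bvdy, dttl, rwib, ymci, lvjm, fknc, cbra, iavr, pzna, sqnn, izxr, ygoa, nngw, cpzu, qecg, tvhp, vnrr}.
N(pzna) = {avua, kexf, rilz, bvdy, dttl, ymci, lvjm, fknc, cbra, sqnn, izxr, aofe, cpzu, qecg, tvhp, vnrr}, |N(pzna)| = 16.
deg(iavr) = 16; N(iavr) = {avua, kexf, rilz, bvdy, dttl, ymci, lvjm, fknc, cbra, sqnn, izxr, aofe, cpzu, qecg, tvhp, vnrr}.
deg(dttl) = 19; N(dttl) = {avua, spyb, tkry, rilz, bvdy, rwib, ymci, lvjm, fknc, cbra, iavr, pzna, sqnn, izxr, ygoa, aofe, nngw, cpzu, tvhp}.
5 parts of sizes [7, 7, 4, 3, 2]; α(G) = 7 = ϑ (perfect).
Numerically 7.000000.
α=7, χ(Ḡ)=7; ϑ=7 lies between (collapsed).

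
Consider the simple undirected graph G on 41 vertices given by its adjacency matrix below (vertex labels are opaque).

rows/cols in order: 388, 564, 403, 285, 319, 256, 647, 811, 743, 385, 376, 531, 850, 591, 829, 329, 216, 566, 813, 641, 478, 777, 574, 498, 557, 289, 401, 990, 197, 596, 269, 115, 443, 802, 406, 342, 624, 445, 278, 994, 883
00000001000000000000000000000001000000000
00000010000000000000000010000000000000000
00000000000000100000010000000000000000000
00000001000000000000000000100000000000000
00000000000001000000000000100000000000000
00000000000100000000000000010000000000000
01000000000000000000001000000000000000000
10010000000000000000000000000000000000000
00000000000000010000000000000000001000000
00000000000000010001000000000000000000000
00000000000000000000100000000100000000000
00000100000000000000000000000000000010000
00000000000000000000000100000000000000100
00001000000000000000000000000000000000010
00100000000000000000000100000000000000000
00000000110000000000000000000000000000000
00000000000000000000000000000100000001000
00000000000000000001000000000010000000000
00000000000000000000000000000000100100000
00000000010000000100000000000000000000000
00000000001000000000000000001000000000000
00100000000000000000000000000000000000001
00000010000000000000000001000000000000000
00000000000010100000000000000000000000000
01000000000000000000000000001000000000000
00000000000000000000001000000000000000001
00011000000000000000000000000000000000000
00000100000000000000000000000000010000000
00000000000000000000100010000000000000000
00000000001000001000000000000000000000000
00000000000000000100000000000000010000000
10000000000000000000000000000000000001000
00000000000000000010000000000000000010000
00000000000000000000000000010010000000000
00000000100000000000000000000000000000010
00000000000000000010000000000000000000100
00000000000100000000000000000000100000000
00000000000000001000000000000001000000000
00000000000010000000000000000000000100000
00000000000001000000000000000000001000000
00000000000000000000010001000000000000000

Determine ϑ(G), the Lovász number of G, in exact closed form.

41*cos(pi/41)/(cos(pi/41) + 1)

deg(443) = 2; N(443) = {813, 624}.
N(197) = {478, 557}, |N(197)| = 2.
N(445) = {216, 115}, |N(445)| = 2.
deg(278) = 2; N(278) = {850, 342}.
2-regular, N=41; a single 41-cycle (edge-transitive).
A has 21 distinct eigenvalues ≈ [2.0, 1.9766, 1.9068, 1.7923, 1.6359, 1.441, 1.2125, 0.9554, 0.676, 0.3808, 0.0766, -0.2294, -0.53, -0.8181, -1.0871, -1.3307, -1.543, -1.7191, -1.855, -1.9474, -1.9941].
ϑ = −N·λ_min/(λ_max−λ_min) = −41·(-2*cos(pi/41))/(2−(-2*cos(pi/41))) = 41*cos(pi/41)/(cos(pi/41) + 1).
≈ 20.4699 (to 4 d.p.).
Check 20 ≤ 41*cos(pi/41)/(cos(pi/41) + 1) ≤ 21: both strict.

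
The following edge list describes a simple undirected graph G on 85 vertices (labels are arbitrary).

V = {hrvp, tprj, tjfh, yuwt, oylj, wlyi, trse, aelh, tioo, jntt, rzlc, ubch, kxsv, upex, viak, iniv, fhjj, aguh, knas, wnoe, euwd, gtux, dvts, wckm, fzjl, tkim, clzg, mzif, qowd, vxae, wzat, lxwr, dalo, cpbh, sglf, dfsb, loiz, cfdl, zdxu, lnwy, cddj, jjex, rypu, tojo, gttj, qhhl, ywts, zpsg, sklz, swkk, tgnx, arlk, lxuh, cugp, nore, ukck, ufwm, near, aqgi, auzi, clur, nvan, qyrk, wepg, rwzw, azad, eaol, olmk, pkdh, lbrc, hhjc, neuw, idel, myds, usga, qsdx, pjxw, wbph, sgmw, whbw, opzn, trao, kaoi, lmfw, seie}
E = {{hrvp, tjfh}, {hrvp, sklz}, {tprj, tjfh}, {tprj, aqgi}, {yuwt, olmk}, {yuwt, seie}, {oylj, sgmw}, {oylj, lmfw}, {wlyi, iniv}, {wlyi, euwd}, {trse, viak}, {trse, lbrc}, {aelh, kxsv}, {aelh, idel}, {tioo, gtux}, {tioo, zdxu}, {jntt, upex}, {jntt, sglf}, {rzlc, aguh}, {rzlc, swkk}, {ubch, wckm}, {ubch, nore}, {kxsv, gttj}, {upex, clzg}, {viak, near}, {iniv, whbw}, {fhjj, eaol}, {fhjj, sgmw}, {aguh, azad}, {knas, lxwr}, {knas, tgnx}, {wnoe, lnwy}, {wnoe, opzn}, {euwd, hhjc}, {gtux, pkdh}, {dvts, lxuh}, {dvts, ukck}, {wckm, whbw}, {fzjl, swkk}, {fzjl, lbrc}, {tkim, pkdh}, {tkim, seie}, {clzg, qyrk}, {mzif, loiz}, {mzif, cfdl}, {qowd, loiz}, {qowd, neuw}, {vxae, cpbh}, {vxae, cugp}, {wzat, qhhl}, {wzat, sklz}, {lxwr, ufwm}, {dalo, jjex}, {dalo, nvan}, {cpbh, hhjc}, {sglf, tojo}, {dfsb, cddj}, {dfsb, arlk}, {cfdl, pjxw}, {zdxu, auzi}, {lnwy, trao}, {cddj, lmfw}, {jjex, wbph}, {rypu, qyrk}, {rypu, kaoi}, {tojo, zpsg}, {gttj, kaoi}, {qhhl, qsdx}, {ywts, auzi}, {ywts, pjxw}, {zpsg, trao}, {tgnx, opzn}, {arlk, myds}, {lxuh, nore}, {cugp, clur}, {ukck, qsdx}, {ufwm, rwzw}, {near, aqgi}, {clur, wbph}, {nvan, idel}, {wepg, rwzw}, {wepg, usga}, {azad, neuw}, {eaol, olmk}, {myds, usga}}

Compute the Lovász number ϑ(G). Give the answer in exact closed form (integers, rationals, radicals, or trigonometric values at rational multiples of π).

85*cos(pi/85)/(cos(pi/85) + 1)

N(kaoi) = {rypu, gttj}, |N(kaoi)| = 2.
deg(wzat) = 2; N(wzat) = {qhhl, sklz}.
deg(cugp) = 2; N(cugp) = {vxae, clur}.
N(vxae) = {cpbh, cugp}, |N(vxae)| = 2.
2-regular, N=85; connected 2-regular on 85 ⇒ C_{85}.
spec(A) ≈ [2.0, 1.995, 1.978, 1.951, 1.913, 1.865, 1.806, 1.738, 1.66, 1.573, 1.478, 1.374, 1.263, 1.145, 1.021, 0.891, 0.757, 0.618, 0.476, 0.331, 0.185, 0.037, -0.111, -0.258, -0.404, -0.547, -0.688, -0.825, -0.957, -1.084, -1.205, -1.32, -1.427, -1.527, -1.618, -1.7, -1.774, -1.837, -1.89, -1.933, -1.966, -1.988, -1.999] (distinct, 3 d.p.).
Lovász (edge-transitive): ϑ = −85·(-2*cos(pi/85))/((2)−(-2*cos(pi/85))) = 85*cos(pi/85)/(cos(pi/85) + 1).
ϑ(G) ≈ 42.4855.
Lovász sandwich 42 ≤ 85*cos(pi/85)/(cos(pi/85) + 1) ≤ 43: both strict.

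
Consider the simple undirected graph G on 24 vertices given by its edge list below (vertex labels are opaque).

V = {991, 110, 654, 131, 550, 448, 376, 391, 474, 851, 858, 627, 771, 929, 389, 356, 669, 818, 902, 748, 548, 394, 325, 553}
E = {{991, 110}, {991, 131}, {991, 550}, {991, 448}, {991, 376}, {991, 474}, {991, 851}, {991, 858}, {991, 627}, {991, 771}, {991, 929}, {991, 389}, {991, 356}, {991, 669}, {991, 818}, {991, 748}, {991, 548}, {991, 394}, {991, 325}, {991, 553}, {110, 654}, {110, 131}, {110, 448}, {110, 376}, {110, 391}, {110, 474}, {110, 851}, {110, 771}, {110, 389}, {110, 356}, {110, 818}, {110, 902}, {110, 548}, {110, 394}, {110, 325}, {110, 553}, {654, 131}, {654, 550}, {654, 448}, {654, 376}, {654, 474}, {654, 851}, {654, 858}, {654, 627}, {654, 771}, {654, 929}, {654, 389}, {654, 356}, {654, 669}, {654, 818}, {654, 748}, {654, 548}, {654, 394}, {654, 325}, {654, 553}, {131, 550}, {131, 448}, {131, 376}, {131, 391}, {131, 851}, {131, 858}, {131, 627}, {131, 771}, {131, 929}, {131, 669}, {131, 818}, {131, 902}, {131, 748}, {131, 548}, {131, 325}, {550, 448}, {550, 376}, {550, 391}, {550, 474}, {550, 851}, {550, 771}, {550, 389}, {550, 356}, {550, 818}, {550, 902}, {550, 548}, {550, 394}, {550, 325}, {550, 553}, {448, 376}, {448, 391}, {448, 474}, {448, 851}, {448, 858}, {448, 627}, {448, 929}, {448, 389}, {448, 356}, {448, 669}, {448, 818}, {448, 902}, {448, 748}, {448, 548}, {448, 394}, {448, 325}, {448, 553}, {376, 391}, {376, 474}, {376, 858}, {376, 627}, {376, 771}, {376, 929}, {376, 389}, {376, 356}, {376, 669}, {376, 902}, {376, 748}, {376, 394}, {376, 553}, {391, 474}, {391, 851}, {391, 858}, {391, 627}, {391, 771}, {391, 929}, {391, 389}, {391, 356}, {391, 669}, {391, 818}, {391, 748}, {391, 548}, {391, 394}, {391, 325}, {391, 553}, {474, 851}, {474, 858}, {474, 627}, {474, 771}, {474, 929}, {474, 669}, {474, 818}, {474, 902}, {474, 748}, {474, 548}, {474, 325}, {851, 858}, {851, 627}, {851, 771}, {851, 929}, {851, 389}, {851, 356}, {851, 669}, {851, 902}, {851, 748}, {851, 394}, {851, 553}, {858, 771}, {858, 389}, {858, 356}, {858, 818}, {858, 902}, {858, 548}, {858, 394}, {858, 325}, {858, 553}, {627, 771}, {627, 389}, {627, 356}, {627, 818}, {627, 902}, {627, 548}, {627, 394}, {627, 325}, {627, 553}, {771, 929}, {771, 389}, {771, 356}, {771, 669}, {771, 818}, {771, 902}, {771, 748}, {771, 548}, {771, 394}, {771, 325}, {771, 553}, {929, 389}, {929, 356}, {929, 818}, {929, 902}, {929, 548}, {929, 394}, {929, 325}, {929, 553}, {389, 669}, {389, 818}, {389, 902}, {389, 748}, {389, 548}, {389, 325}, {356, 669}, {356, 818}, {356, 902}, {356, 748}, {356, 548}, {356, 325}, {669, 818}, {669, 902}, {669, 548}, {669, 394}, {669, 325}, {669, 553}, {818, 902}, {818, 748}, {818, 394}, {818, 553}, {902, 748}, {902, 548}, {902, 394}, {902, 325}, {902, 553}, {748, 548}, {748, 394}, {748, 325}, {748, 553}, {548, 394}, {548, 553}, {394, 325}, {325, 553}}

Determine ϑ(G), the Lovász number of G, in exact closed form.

7

Vertex 771 has 22 neighbors: 991, 110, 654, 131, 550, 376, 391, 474, 851, 858, 627, 929, 389, 356, 669, 818, 902, 748, 548, 394, 325, 553.
deg(325) = 19; N(325) = {991, 110, 654, 131, 550, 448, 391, 474, 858, 627, 771, 929, 389, 356, 669, 902, 748, 394, 553}.
N(448) = {991, 110, 654, 131, 550, 376, 391, 474, 851, 858, 627, 929, 389, 356, 669, 818, 902, 748, 548, 394, 325, 553}, |N(448)| = 22.
deg(991) = 20; N(991) = {110, 131, 550, 448, 376, 474, 851, 858, 627, 771, 929, 389, 356, 669, 818, 748, 548, 394, 325, 553}.
Complete multipartite on [7, 6, 5, 4, 2]: sandwich collapses at ϑ=7.
= 7.0000000… (decimal).
Lovász sandwich 7 ≤ 7 ≤ 7: collapsed.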